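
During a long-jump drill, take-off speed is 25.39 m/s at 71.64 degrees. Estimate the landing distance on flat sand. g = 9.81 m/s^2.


R = v^2 * sin(2*theta) / g
Convert angle to radians: theta = 71.64 deg = 1.2504 rad
sin(2*theta) = sin(2.5007) = 0.5979
R = 25.39^2 * 0.5979 / 9.81
R = 644.6521 * 0.5979 / 9.81 = 39.2906 m

39.2906 m


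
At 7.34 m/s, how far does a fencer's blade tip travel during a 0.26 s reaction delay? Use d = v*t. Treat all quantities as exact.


d = v * t
d = 7.34 * 0.26
d = 1.9084 m

1.9084 m


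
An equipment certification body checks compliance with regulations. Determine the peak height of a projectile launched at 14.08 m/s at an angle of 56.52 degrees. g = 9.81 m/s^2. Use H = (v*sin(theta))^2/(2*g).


H = (v*sin(theta))^2 / (2*g)
vy = v*sin(theta) = 14.08 * sin(56.52 deg) = 11.7438 m/s
H = vy^2 / (2*g) = 137.9174 / (2*9.81)
H = 137.9174 / 19.62 = 7.0294 m

7.0294 m


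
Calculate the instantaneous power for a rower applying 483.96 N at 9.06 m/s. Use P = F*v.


P = F * v
P = 483.96 * 9.06
P = 4384.6776 W

4384.6776 W


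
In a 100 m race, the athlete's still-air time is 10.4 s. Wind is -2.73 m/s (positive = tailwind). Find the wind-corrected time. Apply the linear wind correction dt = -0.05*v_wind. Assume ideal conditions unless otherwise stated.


dt = -0.05 * v_wind = -0.05 * -2.73 = 0.1365 s
t_corrected = t_still + dt = 10.4 + (0.1365)
t_corrected = 10.5365 s

10.5365 s


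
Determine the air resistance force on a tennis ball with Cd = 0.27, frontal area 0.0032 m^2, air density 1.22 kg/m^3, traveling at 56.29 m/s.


Fd = 0.5 * Cd * rho * A * v^2
Fd = 0.5 * 0.27 * 1.22 * 0.0032 * 56.29^2
v^2 = 3168.5641
Fd = 0.5 * 0.27 * 1.22 * 0.0032 * 3168.5641 = 1.67 N

1.67 N


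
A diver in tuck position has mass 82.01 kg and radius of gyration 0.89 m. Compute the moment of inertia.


I = m * k^2
I = 82.01 * 0.89^2
I = 82.01 * 0.7921 = 64.9601 kg*m^2

64.9601 kg*m^2


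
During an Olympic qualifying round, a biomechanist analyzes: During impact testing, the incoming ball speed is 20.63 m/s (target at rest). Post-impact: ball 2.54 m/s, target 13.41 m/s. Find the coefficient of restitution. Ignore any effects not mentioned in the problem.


e = (v2_after - v1_after) / (v1_before - v2_before)
Numerator = 13.41 - 2.54 = 10.87
Denominator = 20.63 - 0 = 20.63
e = 10.87 / 20.63 = 0.5269

0.5269


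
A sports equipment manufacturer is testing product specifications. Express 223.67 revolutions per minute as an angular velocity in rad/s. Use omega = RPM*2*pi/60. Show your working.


omega = RPM * 2 * pi / 60
omega = 223.67 * 2 * 3.14159 / 60
omega = 1405.3601 / 60 = 23.4227 rad/s

23.4227 rad/s


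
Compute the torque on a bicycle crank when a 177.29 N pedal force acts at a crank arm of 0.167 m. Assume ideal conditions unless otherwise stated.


tau = F * d
tau = 177.29 * 0.167
tau = 29.6074 N*m

29.6074 N*m


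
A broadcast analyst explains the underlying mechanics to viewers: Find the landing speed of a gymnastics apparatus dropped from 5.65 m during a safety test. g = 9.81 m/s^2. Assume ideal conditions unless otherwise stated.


v = sqrt(2 * g * h)
v = sqrt(2 * 9.81 * 5.65)
v = sqrt(110.853) = 10.5287 m/s

10.5287 m/s


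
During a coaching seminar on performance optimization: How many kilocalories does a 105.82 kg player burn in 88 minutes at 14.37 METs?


kcal = MET * mass * time_hr
Convert time: 88 min = 1.4667 hr
kcal = 14.37 * 105.82 * 1.4667
kcal = 2230.2623 kcal

2230.2623 kcal


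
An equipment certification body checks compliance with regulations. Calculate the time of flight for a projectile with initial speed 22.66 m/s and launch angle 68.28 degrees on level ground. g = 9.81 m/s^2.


T = 2*v*sin(theta)/g
sin(theta) = sin(68.28 deg) = 0.929
T = 2*22.66*0.929 / 9.81
T = 42.1024 / 9.81 = 4.2918 s

4.2918 s


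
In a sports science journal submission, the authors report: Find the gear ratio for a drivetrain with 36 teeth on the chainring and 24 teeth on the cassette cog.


GR = front_teeth / rear_teeth
GR = 36 / 24
GR = 1.5

1.5


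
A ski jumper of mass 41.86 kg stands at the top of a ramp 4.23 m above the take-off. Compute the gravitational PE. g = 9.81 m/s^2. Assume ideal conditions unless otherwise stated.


PE = m * g * h
PE = 41.86 * 9.81 * 4.23
PE = 410.6466 * 4.23 = 1737.0351 J

1737.0351 J


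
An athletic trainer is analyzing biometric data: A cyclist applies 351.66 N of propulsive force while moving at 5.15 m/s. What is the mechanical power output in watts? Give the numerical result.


P = F * v
P = 351.66 * 5.15
P = 1811.049 W

1811.049 W


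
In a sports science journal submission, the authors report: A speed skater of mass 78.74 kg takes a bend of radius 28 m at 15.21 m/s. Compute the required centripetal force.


Fc = m * v^2 / r
v^2 = 15.21^2 = 231.3441
Fc = 78.74 * 231.3441 / 28
Fc = 18216.0344 / 28 = 650.5727 N

650.5727 N


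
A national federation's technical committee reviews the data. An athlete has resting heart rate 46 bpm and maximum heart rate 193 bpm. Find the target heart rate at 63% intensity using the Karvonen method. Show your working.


Target = HRrest + pct*(HRmax - HRrest)
Heart rate reserve = HRmax - HRrest = 193 - 46 = 147 bpm
Fraction = 63% = 0.63
Target = 46 + 0.63 * 147
Target = 46 + 92.61 = 138.61 bpm

138.61 bpm


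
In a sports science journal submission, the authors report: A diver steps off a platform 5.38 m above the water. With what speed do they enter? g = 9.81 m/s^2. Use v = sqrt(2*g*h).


v = sqrt(2 * g * h)
v = sqrt(2 * 9.81 * 5.38)
v = sqrt(105.5556) = 10.274 m/s

10.274 m/s


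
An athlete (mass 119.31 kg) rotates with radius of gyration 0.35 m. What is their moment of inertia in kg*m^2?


I = m * k^2
I = 119.31 * 0.35^2
I = 119.31 * 0.1225 = 14.6155 kg*m^2

14.6155 kg*m^2


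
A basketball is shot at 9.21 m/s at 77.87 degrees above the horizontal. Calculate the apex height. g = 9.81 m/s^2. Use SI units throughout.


H = (v*sin(theta))^2 / (2*g)
vy = v*sin(theta) = 9.21 * sin(77.87 deg) = 9.0044 m/s
H = vy^2 / (2*g) = 81.0787 / (2*9.81)
H = 81.0787 / 19.62 = 4.1325 m

4.1325 m


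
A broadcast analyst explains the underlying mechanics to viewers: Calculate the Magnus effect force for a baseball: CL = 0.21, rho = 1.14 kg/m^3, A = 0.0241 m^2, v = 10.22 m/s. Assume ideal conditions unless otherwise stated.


FM = 0.5 * CL * rho * A * v^2
FM = 0.5 * 0.21 * 1.14 * 0.0241 * 10.22^2
v^2 = 104.4484
FM = 0.5 * 0.21 * 1.14 * 0.0241 * 104.4484 = 0.3013 N

0.3013 N


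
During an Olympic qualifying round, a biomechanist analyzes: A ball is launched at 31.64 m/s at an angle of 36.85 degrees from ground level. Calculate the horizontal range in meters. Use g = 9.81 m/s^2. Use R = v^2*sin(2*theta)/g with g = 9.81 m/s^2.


R = v^2 * sin(2*theta) / g
Convert angle to radians: theta = 36.85 deg = 0.6432 rad
sin(2*theta) = sin(1.2863) = 0.9598
R = 31.64^2 * 0.9598 / 9.81
R = 1001.0896 * 0.9598 / 9.81 = 97.9461 m

97.9461 m


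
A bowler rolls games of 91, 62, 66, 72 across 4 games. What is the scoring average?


Average = sum / n
Sum = 291
Average = 291 / 4 = 72.75

72.75


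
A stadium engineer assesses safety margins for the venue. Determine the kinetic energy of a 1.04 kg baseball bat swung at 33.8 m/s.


KE = 0.5 * m * v^2
KE = 0.5 * 1.04 * 33.8^2
KE = 0.5 * 1.04 * 1142.44 = 594.0688 J

594.0688 J


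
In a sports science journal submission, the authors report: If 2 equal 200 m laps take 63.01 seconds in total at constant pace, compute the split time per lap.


Split time = total_time / n_laps = 63.01 / 2
Split time = 31.505 s per lap

31.505 s


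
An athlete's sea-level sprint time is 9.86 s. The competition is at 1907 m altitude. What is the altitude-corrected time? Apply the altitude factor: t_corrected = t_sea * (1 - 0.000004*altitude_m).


Correction factor = 1 - 0.000004 * 1907 = 0.992372
t_corrected = t_sea * factor = 9.86 * 0.992372
t_corrected = 9.7848 s

9.7848 s


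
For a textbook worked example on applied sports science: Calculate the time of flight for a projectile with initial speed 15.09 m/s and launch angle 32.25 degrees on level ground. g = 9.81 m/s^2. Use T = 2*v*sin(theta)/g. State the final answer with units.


T = 2*v*sin(theta)/g
sin(theta) = sin(32.25 deg) = 0.5336
T = 2*15.09*0.5336 / 9.81
T = 16.1045 / 9.81 = 1.6416 s

1.6416 s


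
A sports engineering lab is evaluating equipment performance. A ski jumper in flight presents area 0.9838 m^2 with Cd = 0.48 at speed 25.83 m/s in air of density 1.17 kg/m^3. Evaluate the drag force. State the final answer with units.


Fd = 0.5 * Cd * rho * A * v^2
Fd = 0.5 * 0.48 * 1.17 * 0.9838 * 25.83^2
v^2 = 667.1889
Fd = 0.5 * 0.48 * 1.17 * 0.9838 * 667.1889 = 184.3116 N

184.3116 N


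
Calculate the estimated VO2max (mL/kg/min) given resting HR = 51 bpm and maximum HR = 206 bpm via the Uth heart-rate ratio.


VO2max = 15.3 * HRmax / HRrest
VO2max = 15.3 * 206 / 51
VO2max = 3151.8 / 51 = 61.8 mL/kg/min

61.8 mL/kg/min


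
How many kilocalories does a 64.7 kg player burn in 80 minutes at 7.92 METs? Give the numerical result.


kcal = MET * mass * time_hr
Convert time: 80 min = 1.3333 hr
kcal = 7.92 * 64.7 * 1.3333
kcal = 683.232 kcal

683.232 kcal


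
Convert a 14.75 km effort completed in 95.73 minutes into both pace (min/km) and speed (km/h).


Pace = time / distance = 95.73 min / 14.75 km = 6.4902 min/km
Speed = distance / time_in_hours = 14.75 / 1.5955 hr
Speed = 9.2448 km/h

6.4902 min/km, 9.2448 km/h


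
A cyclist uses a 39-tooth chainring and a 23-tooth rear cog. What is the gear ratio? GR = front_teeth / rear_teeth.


GR = front_teeth / rear_teeth
GR = 39 / 23
GR = 1.6957

1.6957


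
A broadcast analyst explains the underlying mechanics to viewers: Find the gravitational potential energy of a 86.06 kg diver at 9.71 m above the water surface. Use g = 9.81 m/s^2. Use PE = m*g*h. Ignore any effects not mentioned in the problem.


PE = m * g * h
PE = 86.06 * 9.81 * 9.71
PE = 844.2486 * 9.71 = 8197.6539 J

8197.6539 J


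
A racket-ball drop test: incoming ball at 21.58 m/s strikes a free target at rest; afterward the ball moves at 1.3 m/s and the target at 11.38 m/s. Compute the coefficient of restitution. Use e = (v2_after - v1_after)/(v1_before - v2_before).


e = (v2_after - v1_after) / (v1_before - v2_before)
Numerator = 11.38 - 1.3 = 10.08
Denominator = 21.58 - 0 = 21.58
e = 10.08 / 21.58 = 0.4671

0.4671


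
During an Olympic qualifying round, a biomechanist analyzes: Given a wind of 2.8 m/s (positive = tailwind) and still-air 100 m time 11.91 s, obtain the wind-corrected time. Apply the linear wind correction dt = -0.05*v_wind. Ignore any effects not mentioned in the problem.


dt = -0.05 * v_wind = -0.05 * 2.8 = -0.14 s
t_corrected = t_still + dt = 11.91 + (-0.14)
t_corrected = 11.77 s

11.77 s


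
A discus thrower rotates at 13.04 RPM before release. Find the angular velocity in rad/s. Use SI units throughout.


omega = RPM * 2 * pi / 60
omega = 13.04 * 2 * 3.14159 / 60
omega = 81.9327 / 60 = 1.3655 rad/s

1.3655 rad/s


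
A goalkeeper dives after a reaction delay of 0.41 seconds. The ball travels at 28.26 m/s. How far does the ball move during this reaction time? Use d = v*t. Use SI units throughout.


d = v * t
d = 28.26 * 0.41
d = 11.5866 m

11.5866 m


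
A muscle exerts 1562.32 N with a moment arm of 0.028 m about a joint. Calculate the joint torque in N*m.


tau = F * d
tau = 1562.32 * 0.028
tau = 43.745 N*m

43.745 N*m


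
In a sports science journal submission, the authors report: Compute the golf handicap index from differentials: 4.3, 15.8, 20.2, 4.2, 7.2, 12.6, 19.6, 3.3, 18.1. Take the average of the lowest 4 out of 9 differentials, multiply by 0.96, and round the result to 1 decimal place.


All differentials: 4.3, 15.8, 20.2, 4.2, 7.2, 12.6, 19.6, 3.3, 18.1
Sorted: 3.3, 4.2, 4.3, 7.2, 12.6, 15.8, 18.1, 19.6, 20.2
Best 4: 3.3, 4.2, 4.3, 7.2
Average of best = 19 / 4 = 4.75
Raw index = 4.75 * 0.96 = 4.56
Handicap index = round(4.56, 1) = 4.6

4.6


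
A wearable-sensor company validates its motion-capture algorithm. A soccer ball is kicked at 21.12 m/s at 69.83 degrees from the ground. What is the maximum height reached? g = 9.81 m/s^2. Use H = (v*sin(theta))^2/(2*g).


H = (v*sin(theta))^2 / (2*g)
vy = v*sin(theta) = 21.12 * sin(69.83 deg) = 19.8248 m/s
H = vy^2 / (2*g) = 393.0222 / (2*9.81)
H = 393.0222 / 19.62 = 20.0317 m

20.0317 m


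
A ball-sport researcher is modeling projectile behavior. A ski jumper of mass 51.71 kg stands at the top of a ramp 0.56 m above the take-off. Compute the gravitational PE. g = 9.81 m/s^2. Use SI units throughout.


PE = m * g * h
PE = 51.71 * 9.81 * 0.56
PE = 507.2751 * 0.56 = 284.0741 J

284.0741 J


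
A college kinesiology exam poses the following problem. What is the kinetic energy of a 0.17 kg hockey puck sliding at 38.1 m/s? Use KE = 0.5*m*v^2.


KE = 0.5 * m * v^2
KE = 0.5 * 0.17 * 38.1^2
KE = 0.5 * 0.17 * 1451.61 = 123.3869 J

123.3869 J


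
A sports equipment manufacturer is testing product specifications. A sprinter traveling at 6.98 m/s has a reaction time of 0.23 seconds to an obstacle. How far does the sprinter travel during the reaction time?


d = v * t
d = 6.98 * 0.23
d = 1.6054 m

1.6054 m


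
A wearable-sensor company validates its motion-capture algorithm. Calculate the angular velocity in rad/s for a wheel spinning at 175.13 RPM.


omega = RPM * 2 * pi / 60
omega = 175.13 * 2 * 3.14159 / 60
omega = 1100.3742 / 60 = 18.3396 rad/s

18.3396 rad/s


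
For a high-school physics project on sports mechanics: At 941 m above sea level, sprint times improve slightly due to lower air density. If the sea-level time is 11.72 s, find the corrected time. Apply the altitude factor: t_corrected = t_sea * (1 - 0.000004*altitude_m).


Correction factor = 1 - 0.000004 * 941 = 0.996236
t_corrected = t_sea * factor = 11.72 * 0.996236
t_corrected = 11.6759 s

11.6759 s


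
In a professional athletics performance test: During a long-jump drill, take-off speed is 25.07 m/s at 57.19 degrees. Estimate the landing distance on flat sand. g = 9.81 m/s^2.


R = v^2 * sin(2*theta) / g
Convert angle to radians: theta = 57.19 deg = 0.9982 rad
sin(2*theta) = sin(1.9963) = 0.9108
R = 25.07^2 * 0.9108 / 9.81
R = 628.5049 * 0.9108 / 9.81 = 58.3547 m

58.3547 m


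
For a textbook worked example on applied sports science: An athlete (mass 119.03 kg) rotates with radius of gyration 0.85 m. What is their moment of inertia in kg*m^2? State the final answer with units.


I = m * k^2
I = 119.03 * 0.85^2
I = 119.03 * 0.7225 = 85.9992 kg*m^2

85.9992 kg*m^2


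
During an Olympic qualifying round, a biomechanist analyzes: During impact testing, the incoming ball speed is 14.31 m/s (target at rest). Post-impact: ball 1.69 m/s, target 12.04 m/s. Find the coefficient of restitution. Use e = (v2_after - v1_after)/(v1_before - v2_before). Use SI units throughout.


e = (v2_after - v1_after) / (v1_before - v2_before)
Numerator = 12.04 - 1.69 = 10.35
Denominator = 14.31 - 0 = 14.31
e = 10.35 / 14.31 = 0.7233

0.7233


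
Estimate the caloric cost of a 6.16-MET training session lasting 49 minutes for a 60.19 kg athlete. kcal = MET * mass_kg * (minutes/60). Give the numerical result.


kcal = MET * mass * time_hr
Convert time: 49 min = 0.8167 hr
kcal = 6.16 * 60.19 * 0.8167
kcal = 302.7958 kcal

302.7958 kcal


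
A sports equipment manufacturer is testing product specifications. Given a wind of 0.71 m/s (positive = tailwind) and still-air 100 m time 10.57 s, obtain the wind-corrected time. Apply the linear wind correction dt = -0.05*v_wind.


dt = -0.05 * v_wind = -0.05 * 0.71 = -0.0355 s
t_corrected = t_still + dt = 10.57 + (-0.0355)
t_corrected = 10.5345 s

10.5345 s


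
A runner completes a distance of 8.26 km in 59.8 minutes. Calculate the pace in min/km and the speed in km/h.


Pace = time / distance = 59.8 min / 8.26 km = 7.2397 min/km
Speed = distance / time_in_hours = 8.26 / 0.9967 hr
Speed = 8.2876 km/h

7.2397 min/km, 8.2876 km/h


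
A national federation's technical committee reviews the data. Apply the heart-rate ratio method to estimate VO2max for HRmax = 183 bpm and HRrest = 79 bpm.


VO2max = 15.3 * HRmax / HRrest
VO2max = 15.3 * 183 / 79
VO2max = 2799.9 / 79 = 35.4418 mL/kg/min

35.4418 mL/kg/min


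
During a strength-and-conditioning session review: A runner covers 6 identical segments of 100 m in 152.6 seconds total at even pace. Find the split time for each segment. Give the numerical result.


Split time = total_time / n_laps = 152.6 / 6
Split time = 25.4333 s per lap

25.4333 s


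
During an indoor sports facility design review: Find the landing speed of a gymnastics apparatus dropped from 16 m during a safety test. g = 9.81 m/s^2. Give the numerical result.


v = sqrt(2 * g * h)
v = sqrt(2 * 9.81 * 16)
v = sqrt(313.92) = 17.7178 m/s

17.7178 m/s


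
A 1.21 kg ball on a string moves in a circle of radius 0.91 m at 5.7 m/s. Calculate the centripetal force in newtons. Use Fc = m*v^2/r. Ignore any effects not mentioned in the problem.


Fc = m * v^2 / r
v^2 = 5.7^2 = 32.49
Fc = 1.21 * 32.49 / 0.91
Fc = 39.3129 / 0.91 = 43.201 N

43.201 N


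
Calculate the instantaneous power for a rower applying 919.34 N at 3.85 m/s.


P = F * v
P = 919.34 * 3.85
P = 3539.459 W

3539.459 W


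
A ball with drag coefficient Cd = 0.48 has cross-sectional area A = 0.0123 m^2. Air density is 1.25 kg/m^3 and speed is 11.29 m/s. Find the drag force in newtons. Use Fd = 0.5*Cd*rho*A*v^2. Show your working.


Fd = 0.5 * Cd * rho * A * v^2
Fd = 0.5 * 0.48 * 1.25 * 0.0123 * 11.29^2
v^2 = 127.4641
Fd = 0.5 * 0.48 * 1.25 * 0.0123 * 127.4641 = 0.4703 N

0.4703 N


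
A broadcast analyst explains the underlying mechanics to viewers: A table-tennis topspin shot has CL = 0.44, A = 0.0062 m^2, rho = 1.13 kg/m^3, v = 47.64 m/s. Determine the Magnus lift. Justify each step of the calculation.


FM = 0.5 * CL * rho * A * v^2
FM = 0.5 * 0.44 * 1.13 * 0.0062 * 47.64^2
v^2 = 2269.5696
FM = 0.5 * 0.44 * 1.13 * 0.0062 * 2269.5696 = 3.4981 N

3.4981 N


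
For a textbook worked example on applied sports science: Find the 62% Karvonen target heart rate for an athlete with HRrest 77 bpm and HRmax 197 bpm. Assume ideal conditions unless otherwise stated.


Target = HRrest + pct*(HRmax - HRrest)
Heart rate reserve = HRmax - HRrest = 197 - 77 = 120 bpm
Fraction = 62% = 0.62
Target = 77 + 0.62 * 120
Target = 77 + 74.4 = 151.4 bpm

151.4 bpm


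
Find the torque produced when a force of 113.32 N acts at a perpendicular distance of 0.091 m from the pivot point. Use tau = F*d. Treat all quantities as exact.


tau = F * d
tau = 113.32 * 0.091
tau = 10.3121 N*m

10.3121 N*m


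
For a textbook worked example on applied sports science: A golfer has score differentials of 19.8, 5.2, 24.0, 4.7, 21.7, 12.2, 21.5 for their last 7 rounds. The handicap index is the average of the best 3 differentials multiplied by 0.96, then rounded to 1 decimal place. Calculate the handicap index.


All differentials: 19.8, 5.2, 24.0, 4.7, 21.7, 12.2, 21.5
Sorted: 4.7, 5.2, 12.2, 19.8, 21.5, 21.7, 24.0
Best 3: 4.7, 5.2, 12.2
Average of best = 22.1 / 3 = 7.3667
Raw index = 7.3667 * 0.96 = 7.072
Handicap index = round(7.072, 1) = 7.1

7.1


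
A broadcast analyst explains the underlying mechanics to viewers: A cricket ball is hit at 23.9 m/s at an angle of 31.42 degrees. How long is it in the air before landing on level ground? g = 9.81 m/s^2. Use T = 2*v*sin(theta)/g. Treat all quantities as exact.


T = 2*v*sin(theta)/g
sin(theta) = sin(31.42 deg) = 0.5213
T = 2*23.9*0.5213 / 9.81
T = 24.9185 / 9.81 = 2.5401 s

2.5401 s


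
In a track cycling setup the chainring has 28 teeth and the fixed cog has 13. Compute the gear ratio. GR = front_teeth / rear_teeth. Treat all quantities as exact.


GR = front_teeth / rear_teeth
GR = 28 / 13
GR = 2.1538

2.1538


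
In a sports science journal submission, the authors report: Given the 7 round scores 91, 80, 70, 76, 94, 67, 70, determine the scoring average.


Average = sum / n
Sum = 548
Average = 548 / 7 = 78.2857

78.2857


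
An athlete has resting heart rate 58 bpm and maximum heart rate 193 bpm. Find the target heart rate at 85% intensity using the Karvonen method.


Target = HRrest + pct*(HRmax - HRrest)
Heart rate reserve = HRmax - HRrest = 193 - 58 = 135 bpm
Fraction = 85% = 0.85
Target = 58 + 0.85 * 135
Target = 58 + 114.75 = 172.75 bpm

172.75 bpm


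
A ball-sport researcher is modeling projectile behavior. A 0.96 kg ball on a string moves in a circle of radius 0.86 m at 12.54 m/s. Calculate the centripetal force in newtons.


Fc = m * v^2 / r
v^2 = 12.54^2 = 157.2516
Fc = 0.96 * 157.2516 / 0.86
Fc = 150.9615 / 0.86 = 175.5367 N

175.5367 N


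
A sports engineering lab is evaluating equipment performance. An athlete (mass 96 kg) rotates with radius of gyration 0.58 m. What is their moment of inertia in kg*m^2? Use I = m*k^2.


I = m * k^2
I = 96 * 0.58^2
I = 96 * 0.3364 = 32.2944 kg*m^2

32.2944 kg*m^2


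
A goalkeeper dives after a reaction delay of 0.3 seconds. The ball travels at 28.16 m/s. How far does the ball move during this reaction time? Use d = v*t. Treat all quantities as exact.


d = v * t
d = 28.16 * 0.3
d = 8.448 m

8.448 m


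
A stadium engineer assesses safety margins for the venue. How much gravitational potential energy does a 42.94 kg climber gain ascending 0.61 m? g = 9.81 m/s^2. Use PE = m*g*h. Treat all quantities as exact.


PE = m * g * h
PE = 42.94 * 9.81 * 0.61
PE = 421.2414 * 0.61 = 256.9573 J

256.9573 J


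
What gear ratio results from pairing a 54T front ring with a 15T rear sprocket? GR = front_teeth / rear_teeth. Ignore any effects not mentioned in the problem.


GR = front_teeth / rear_teeth
GR = 54 / 15
GR = 3.6

3.6


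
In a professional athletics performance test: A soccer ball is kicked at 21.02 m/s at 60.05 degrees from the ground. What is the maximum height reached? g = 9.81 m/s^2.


H = (v*sin(theta))^2 / (2*g)
vy = v*sin(theta) = 21.02 * sin(60.05 deg) = 18.213 m/s
H = vy^2 / (2*g) = 331.7141 / (2*9.81)
H = 331.7141 / 19.62 = 16.9069 m

16.9069 m


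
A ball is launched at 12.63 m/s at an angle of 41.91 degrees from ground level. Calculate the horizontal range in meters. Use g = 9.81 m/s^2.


R = v^2 * sin(2*theta) / g
Convert angle to radians: theta = 41.91 deg = 0.7315 rad
sin(2*theta) = sin(1.4629) = 0.9942
R = 12.63^2 * 0.9942 / 9.81
R = 159.5169 * 0.9942 / 9.81 = 16.1661 m

16.1661 m


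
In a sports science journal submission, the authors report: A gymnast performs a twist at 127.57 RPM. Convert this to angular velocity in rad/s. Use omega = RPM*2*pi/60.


omega = RPM * 2 * pi / 60
omega = 127.57 * 2 * 3.14159 / 60
omega = 801.5459 / 60 = 13.3591 rad/s

13.3591 rad/s


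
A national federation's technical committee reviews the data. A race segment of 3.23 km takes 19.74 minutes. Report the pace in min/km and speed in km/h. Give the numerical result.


Pace = time / distance = 19.74 min / 3.23 km = 6.1115 min/km
Speed = distance / time_in_hours = 3.23 / 0.329 hr
Speed = 9.8176 km/h

6.1115 min/km, 9.8176 km/h


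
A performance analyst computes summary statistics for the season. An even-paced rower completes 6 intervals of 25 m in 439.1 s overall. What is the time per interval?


Split time = total_time / n_laps = 439.1 / 6
Split time = 73.1833 s per lap

73.1833 s


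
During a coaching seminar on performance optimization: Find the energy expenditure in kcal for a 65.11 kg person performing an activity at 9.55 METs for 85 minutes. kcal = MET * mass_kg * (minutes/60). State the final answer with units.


kcal = MET * mass * time_hr
Convert time: 85 min = 1.4167 hr
kcal = 9.55 * 65.11 * 1.4167
kcal = 880.884 kcal

880.884 kcal


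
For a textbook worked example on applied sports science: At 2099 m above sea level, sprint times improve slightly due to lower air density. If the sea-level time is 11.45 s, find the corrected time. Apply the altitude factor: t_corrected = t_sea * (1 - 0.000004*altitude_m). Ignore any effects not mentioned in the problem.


Correction factor = 1 - 0.000004 * 2099 = 0.991604
t_corrected = t_sea * factor = 11.45 * 0.991604
t_corrected = 11.3539 s

11.3539 s


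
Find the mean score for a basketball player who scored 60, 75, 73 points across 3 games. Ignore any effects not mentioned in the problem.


Average = sum / n
Sum = 208
Average = 208 / 3 = 69.3333

69.3333


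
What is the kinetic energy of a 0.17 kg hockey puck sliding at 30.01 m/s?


KE = 0.5 * m * v^2
KE = 0.5 * 0.17 * 30.01^2
KE = 0.5 * 0.17 * 900.6001 = 76.551 J

76.551 J


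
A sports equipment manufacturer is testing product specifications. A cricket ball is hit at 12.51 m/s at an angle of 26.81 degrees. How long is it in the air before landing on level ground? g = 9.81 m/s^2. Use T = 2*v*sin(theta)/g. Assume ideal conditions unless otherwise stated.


T = 2*v*sin(theta)/g
sin(theta) = sin(26.81 deg) = 0.451
T = 2*12.51*0.451 / 9.81
T = 11.2849 / 9.81 = 1.1503 s

1.1503 s


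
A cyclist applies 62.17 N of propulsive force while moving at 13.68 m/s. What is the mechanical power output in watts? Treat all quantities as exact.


P = F * v
P = 62.17 * 13.68
P = 850.4856 W

850.4856 W


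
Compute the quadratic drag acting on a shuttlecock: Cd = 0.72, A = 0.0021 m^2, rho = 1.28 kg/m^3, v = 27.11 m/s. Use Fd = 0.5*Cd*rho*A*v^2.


Fd = 0.5 * Cd * rho * A * v^2
Fd = 0.5 * 0.72 * 1.28 * 0.0021 * 27.11^2
v^2 = 734.9521
Fd = 0.5 * 0.72 * 1.28 * 0.0021 * 734.9521 = 0.7112 N

0.7112 N


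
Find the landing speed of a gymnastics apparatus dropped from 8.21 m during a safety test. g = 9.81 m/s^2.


v = sqrt(2 * g * h)
v = sqrt(2 * 9.81 * 8.21)
v = sqrt(161.0802) = 12.6917 m/s

12.6917 m/s


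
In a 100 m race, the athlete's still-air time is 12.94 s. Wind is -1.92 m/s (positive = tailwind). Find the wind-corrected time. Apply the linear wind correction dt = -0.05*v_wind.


dt = -0.05 * v_wind = -0.05 * -1.92 = 0.096 s
t_corrected = t_still + dt = 12.94 + (0.096)
t_corrected = 13.036 s

13.036 s


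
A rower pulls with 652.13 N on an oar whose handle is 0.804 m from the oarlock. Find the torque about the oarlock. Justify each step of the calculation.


tau = F * d
tau = 652.13 * 0.804
tau = 524.3125 N*m

524.3125 N*m


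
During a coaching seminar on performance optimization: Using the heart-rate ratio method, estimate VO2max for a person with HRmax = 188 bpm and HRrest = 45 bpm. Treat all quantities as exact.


VO2max = 15.3 * HRmax / HRrest
VO2max = 15.3 * 188 / 45
VO2max = 2876.4 / 45 = 63.92 mL/kg/min

63.92 mL/kg/min


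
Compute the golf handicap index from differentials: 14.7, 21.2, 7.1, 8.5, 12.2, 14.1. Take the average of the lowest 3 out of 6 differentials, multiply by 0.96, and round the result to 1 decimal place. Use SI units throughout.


All differentials: 14.7, 21.2, 7.1, 8.5, 12.2, 14.1
Sorted: 7.1, 8.5, 12.2, 14.1, 14.7, 21.2
Best 3: 7.1, 8.5, 12.2
Average of best = 27.8 / 3 = 9.2667
Raw index = 9.2667 * 0.96 = 8.896
Handicap index = round(8.896, 1) = 8.9

8.9


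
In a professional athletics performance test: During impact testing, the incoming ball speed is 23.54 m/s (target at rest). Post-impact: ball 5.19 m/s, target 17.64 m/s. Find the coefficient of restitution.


e = (v2_after - v1_after) / (v1_before - v2_before)
Numerator = 17.64 - 5.19 = 12.45
Denominator = 23.54 - 0 = 23.54
e = 12.45 / 23.54 = 0.5289

0.5289


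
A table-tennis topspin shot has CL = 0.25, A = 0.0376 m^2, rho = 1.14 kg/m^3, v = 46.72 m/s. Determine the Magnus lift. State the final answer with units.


FM = 0.5 * CL * rho * A * v^2
FM = 0.5 * 0.25 * 1.14 * 0.0376 * 46.72^2
v^2 = 2182.7584
FM = 0.5 * 0.25 * 1.14 * 0.0376 * 2182.7584 = 11.6952 N

11.6952 N


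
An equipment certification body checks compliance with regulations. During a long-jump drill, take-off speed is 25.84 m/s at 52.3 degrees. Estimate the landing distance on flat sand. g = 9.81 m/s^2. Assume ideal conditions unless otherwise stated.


R = v^2 * sin(2*theta) / g
Convert angle to radians: theta = 52.3 deg = 0.9128 rad
sin(2*theta) = sin(1.8256) = 0.9677
R = 25.84^2 * 0.9677 / 9.81
R = 667.7056 * 0.9677 / 9.81 = 65.8659 m

65.8659 m


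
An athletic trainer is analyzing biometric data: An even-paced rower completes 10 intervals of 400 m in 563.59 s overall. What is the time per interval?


Split time = total_time / n_laps = 563.59 / 10
Split time = 56.359 s per lap

56.359 s


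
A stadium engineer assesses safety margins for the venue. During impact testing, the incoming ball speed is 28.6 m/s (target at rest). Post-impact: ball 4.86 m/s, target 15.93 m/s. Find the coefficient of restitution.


e = (v2_after - v1_after) / (v1_before - v2_before)
Numerator = 15.93 - 4.86 = 11.07
Denominator = 28.6 - 0 = 28.6
e = 11.07 / 28.6 = 0.3871

0.3871


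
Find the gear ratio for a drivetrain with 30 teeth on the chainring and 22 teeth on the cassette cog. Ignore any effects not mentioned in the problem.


GR = front_teeth / rear_teeth
GR = 30 / 22
GR = 1.3636

1.3636


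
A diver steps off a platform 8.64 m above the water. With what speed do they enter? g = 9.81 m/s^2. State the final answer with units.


v = sqrt(2 * g * h)
v = sqrt(2 * 9.81 * 8.64)
v = sqrt(169.5168) = 13.0199 m/s

13.0199 m/s


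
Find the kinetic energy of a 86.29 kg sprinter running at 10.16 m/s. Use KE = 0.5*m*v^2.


KE = 0.5 * m * v^2
KE = 0.5 * 86.29 * 10.16^2
KE = 0.5 * 86.29 * 103.2256 = 4453.6685 J

4453.6685 J


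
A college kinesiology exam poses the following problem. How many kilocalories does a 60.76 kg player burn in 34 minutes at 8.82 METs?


kcal = MET * mass * time_hr
Convert time: 34 min = 0.5667 hr
kcal = 8.82 * 60.76 * 0.5667
kcal = 303.6785 kcal

303.6785 kcal


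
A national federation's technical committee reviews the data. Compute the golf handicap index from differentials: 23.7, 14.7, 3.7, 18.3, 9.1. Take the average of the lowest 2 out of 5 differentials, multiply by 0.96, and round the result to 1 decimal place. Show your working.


All differentials: 23.7, 14.7, 3.7, 18.3, 9.1
Sorted: 3.7, 9.1, 14.7, 18.3, 23.7
Best 2: 3.7, 9.1
Average of best = 12.8 / 2 = 6.4
Raw index = 6.4 * 0.96 = 6.144
Handicap index = round(6.144, 1) = 6.1

6.1


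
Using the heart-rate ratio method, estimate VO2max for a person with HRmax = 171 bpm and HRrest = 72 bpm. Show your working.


VO2max = 15.3 * HRmax / HRrest
VO2max = 15.3 * 171 / 72
VO2max = 2616.3 / 72 = 36.3375 mL/kg/min

36.3375 mL/kg/min


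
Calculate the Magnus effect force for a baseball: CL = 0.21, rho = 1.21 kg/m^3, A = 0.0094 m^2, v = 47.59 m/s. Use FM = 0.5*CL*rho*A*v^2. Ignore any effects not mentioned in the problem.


FM = 0.5 * CL * rho * A * v^2
FM = 0.5 * 0.21 * 1.21 * 0.0094 * 47.59^2
v^2 = 2264.8081
FM = 0.5 * 0.21 * 1.21 * 0.0094 * 2264.8081 = 2.7048 N

2.7048 N


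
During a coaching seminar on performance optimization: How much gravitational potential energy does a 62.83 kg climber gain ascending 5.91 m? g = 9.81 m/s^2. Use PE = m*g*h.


PE = m * g * h
PE = 62.83 * 9.81 * 5.91
PE = 616.3623 * 5.91 = 3642.7012 J

3642.7012 J


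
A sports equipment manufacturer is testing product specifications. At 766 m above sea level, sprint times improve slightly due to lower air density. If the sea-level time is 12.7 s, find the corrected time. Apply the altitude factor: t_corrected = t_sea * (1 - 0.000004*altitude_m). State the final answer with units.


Correction factor = 1 - 0.000004 * 766 = 0.996936
t_corrected = t_sea * factor = 12.7 * 0.996936
t_corrected = 12.6611 s

12.6611 s


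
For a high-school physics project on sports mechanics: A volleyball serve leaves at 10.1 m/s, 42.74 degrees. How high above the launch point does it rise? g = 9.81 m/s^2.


H = (v*sin(theta))^2 / (2*g)
vy = v*sin(theta) = 10.1 * sin(42.74 deg) = 6.8546 m/s
H = vy^2 / (2*g) = 46.9854 / (2*9.81)
H = 46.9854 / 19.62 = 2.3948 m

2.3948 m


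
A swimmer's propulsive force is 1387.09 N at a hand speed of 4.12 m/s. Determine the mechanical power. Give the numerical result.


P = F * v
P = 1387.09 * 4.12
P = 5714.8108 W

5714.8108 W


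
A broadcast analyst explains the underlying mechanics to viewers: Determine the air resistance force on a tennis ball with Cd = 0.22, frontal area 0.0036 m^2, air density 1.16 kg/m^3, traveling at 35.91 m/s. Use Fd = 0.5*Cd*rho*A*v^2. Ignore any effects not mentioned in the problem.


Fd = 0.5 * Cd * rho * A * v^2
Fd = 0.5 * 0.22 * 1.16 * 0.0036 * 35.91^2
v^2 = 1289.5281
Fd = 0.5 * 0.22 * 1.16 * 0.0036 * 1289.5281 = 0.5924 N

0.5924 N


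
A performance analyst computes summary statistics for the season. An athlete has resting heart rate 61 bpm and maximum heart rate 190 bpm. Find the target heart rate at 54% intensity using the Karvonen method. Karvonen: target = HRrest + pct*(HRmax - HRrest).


Target = HRrest + pct*(HRmax - HRrest)
Heart rate reserve = HRmax - HRrest = 190 - 61 = 129 bpm
Fraction = 54% = 0.54
Target = 61 + 0.54 * 129
Target = 61 + 69.66 = 130.66 bpm

130.66 bpm


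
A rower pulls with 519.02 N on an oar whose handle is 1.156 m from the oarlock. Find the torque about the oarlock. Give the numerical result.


tau = F * d
tau = 519.02 * 1.156
tau = 599.9871 N*m

599.9871 N*m


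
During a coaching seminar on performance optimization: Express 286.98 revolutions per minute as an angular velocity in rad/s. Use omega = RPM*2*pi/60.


omega = RPM * 2 * pi / 60
omega = 286.98 * 2 * 3.14159 / 60
omega = 1803.1485 / 60 = 30.0525 rad/s

30.0525 rad/s


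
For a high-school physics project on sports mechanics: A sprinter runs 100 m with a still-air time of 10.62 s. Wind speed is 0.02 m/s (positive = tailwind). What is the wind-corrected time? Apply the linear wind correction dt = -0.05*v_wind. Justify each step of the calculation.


dt = -0.05 * v_wind = -0.05 * 0.02 = -0.001 s
t_corrected = t_still + dt = 10.62 + (-0.001)
t_corrected = 10.619 s

10.619 s


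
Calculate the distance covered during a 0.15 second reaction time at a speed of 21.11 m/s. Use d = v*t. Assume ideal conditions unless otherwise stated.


d = v * t
d = 21.11 * 0.15
d = 3.1665 m

3.1665 m


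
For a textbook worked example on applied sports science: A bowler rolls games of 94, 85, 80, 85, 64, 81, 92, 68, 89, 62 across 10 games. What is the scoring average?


Average = sum / n
Sum = 800
Average = 800 / 10 = 80

80


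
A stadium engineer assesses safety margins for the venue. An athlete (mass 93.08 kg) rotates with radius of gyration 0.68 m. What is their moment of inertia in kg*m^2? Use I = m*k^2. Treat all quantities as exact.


I = m * k^2
I = 93.08 * 0.68^2
I = 93.08 * 0.4624 = 43.0402 kg*m^2

43.0402 kg*m^2


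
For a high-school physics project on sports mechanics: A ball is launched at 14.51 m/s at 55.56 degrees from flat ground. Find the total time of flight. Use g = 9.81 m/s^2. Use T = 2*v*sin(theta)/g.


T = 2*v*sin(theta)/g
sin(theta) = sin(55.56 deg) = 0.8247
T = 2*14.51*0.8247 / 9.81
T = 23.9333 / 9.81 = 2.4397 s

2.4397 s


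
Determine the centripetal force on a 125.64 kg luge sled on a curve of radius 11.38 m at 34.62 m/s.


Fc = m * v^2 / r
v^2 = 34.62^2 = 1198.5444
Fc = 125.64 * 1198.5444 / 11.38
Fc = 150585.1184 / 11.38 = 13232.4357 N

13232.4357 N


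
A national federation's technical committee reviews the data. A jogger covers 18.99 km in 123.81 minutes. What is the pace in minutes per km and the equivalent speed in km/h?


Pace = time / distance = 123.81 min / 18.99 km = 6.5197 min/km
Speed = distance / time_in_hours = 18.99 / 2.0635 hr
Speed = 9.2028 km/h

6.5197 min/km, 9.2028 km/h


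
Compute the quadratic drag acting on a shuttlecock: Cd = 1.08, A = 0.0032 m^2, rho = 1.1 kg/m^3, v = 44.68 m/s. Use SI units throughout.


Fd = 0.5 * Cd * rho * A * v^2
Fd = 0.5 * 1.08 * 1.1 * 0.0032 * 44.68^2
v^2 = 1996.3024
Fd = 0.5 * 1.08 * 1.1 * 0.0032 * 1996.3024 = 3.7946 N

3.7946 N


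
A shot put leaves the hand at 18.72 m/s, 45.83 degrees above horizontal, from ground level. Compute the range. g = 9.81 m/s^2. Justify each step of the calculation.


R = v^2 * sin(2*theta) / g
Convert angle to radians: theta = 45.83 deg = 0.7999 rad
sin(2*theta) = sin(1.5998) = 0.9996
R = 18.72^2 * 0.9996 / 9.81
R = 350.4384 * 0.9996 / 9.81 = 35.7076 m

35.7076 m


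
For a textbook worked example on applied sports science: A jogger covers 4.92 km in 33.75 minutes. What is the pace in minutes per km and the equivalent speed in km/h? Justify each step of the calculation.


Pace = time / distance = 33.75 min / 4.92 km = 6.8598 min/km
Speed = distance / time_in_hours = 4.92 / 0.5625 hr
Speed = 8.7467 km/h

6.8598 min/km, 8.7467 km/h


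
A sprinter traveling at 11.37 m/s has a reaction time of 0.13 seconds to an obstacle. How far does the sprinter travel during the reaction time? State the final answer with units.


d = v * t
d = 11.37 * 0.13
d = 1.4781 m

1.4781 m


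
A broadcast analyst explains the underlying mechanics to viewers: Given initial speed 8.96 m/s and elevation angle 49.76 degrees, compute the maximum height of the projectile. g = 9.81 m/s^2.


H = (v*sin(theta))^2 / (2*g)
vy = v*sin(theta) = 8.96 * sin(49.76 deg) = 6.8396 m/s
H = vy^2 / (2*g) = 46.7798 / (2*9.81)
H = 46.7798 / 19.62 = 2.3843 m

2.3843 m


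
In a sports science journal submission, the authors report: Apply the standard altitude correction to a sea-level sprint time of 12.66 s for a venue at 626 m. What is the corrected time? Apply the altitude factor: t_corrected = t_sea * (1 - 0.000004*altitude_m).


Correction factor = 1 - 0.000004 * 626 = 0.997496
t_corrected = t_sea * factor = 12.66 * 0.997496
t_corrected = 12.6283 s

12.6283 s


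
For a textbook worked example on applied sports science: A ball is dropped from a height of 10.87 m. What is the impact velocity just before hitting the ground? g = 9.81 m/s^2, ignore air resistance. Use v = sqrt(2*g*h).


v = sqrt(2 * g * h)
v = sqrt(2 * 9.81 * 10.87)
v = sqrt(213.2694) = 14.6037 m/s

14.6037 m/s


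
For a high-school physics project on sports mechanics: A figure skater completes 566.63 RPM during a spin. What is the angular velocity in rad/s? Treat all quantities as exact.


omega = RPM * 2 * pi / 60
omega = 566.63 * 2 * 3.14159 / 60
omega = 3560.2413 / 60 = 59.3374 rad/s

59.3374 rad/s


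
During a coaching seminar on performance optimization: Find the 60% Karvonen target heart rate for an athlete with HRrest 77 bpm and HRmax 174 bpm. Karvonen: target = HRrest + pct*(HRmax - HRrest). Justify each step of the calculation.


Target = HRrest + pct*(HRmax - HRrest)
Heart rate reserve = HRmax - HRrest = 174 - 77 = 97 bpm
Fraction = 60% = 0.6
Target = 77 + 0.6 * 97
Target = 77 + 58.2 = 135.2 bpm

135.2 bpm


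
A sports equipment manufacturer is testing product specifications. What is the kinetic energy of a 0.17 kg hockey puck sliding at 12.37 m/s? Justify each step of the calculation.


KE = 0.5 * m * v^2
KE = 0.5 * 0.17 * 12.37^2
KE = 0.5 * 0.17 * 153.0169 = 13.0064 J

13.0064 J


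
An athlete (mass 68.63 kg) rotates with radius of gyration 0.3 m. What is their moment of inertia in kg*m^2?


I = m * k^2
I = 68.63 * 0.3^2
I = 68.63 * 0.09 = 6.1767 kg*m^2

6.1767 kg*m^2


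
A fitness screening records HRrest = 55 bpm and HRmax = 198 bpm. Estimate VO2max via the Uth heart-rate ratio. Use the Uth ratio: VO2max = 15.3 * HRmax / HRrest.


VO2max = 15.3 * HRmax / HRrest
VO2max = 15.3 * 198 / 55
VO2max = 3029.4 / 55 = 55.08 mL/kg/min

55.08 mL/kg/min


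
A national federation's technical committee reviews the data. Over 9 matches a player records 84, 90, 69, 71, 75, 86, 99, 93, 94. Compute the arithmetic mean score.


Average = sum / n
Sum = 761
Average = 761 / 9 = 84.5556

84.5556
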